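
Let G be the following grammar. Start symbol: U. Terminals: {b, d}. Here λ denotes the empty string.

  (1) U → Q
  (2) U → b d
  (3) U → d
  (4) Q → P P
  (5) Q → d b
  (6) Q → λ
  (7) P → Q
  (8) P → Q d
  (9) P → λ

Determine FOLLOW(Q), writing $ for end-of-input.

FIRST(U): from U→Q we get {λ, d}; from U→b d we get {b}; from U→d we get {d}. So FIRST(U) = {λ, b, d}.
FIRST(Q): from Q→P P we get {λ, d}; from Q→d b we get {d}; from Q→λ we get {λ}. So FIRST(Q) = {λ, d}.
FIRST(P): from P→Q we get {λ, d}; from P→Q d we get {d}; from P→λ we get {λ}. So FIRST(P) = {λ, d}.
FOLLOW(U) includes $ since U is the start symbol.
FOLLOW(U): U appears on no right-hand side. Thus FOLLOW(U) = {$}.
FOLLOW(Q): in U→Q, the suffix after Q is empty, so FOLLOW(Q) ⊇ FOLLOW(U) = {$}; in P→Q, the suffix after Q is empty, so FOLLOW(Q) ⊇ FOLLOW(P) = {$, d}; in P→Q d, Q is followed by d with FIRST {d}. Thus FOLLOW(Q) = {$, d}.
FOLLOW(P): in Q→P P (occurrence 1), P is followed by P with FIRST {λ, d}; in Q→P P (occurrence 1), the suffix after P is nullable, so FOLLOW(P) ⊇ FOLLOW(Q) = {$, d}; in Q→P P (occurrence 2), the suffix after P is empty, so FOLLOW(P) ⊇ FOLLOW(Q) = {$, d}. Thus FOLLOW(P) = {$, d}.

{$, d}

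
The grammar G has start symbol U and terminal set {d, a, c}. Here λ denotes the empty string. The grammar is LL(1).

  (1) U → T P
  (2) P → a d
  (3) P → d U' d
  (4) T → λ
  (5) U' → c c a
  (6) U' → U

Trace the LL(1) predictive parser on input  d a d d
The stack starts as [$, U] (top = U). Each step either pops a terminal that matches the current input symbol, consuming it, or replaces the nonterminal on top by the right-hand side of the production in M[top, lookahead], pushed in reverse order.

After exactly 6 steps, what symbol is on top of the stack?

T

     Stack     Input      Action
  1  $ U       d a d d $  expand U → T P
  2  $ P T     d a d d $  expand T → λ
  3  $ P       d a d d $  expand P → d U' d
  4  $ d U' d  d a d d $  match d
  5  $ d U'    a d d $    expand U' → U
  6  $ d U     a d d $    expand U → T P
Stack after step 6: $ d P T (top = T).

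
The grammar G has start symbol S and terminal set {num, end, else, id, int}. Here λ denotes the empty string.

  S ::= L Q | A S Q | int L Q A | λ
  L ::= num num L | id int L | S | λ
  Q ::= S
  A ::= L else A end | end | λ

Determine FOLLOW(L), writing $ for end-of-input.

{$, else, end, id, int, num}

FIRST(S): from S::=L Q we get {λ, else, end, id, int, num}; from S::=A S Q we get {λ, else, end, id, int, num}; from S::=int L Q A we get {int}; from S::=λ we get {λ}. So FIRST(S) = {λ, else, end, id, int, num}.
FIRST(L): from L::=num num L we get {num}; from L::=id int L we get {id}; from L::=S we get {λ, else, end, id, int, num}; from L::=λ we get {λ}. So FIRST(L) = {λ, else, end, id, int, num}.
FIRST(Q): from Q::=S we get {λ, else, end, id, int, num}. So FIRST(Q) = {λ, else, end, id, int, num}.
FIRST(A): from A::=L else A end we get {else, end, id, int, num}; from A::=end we get {end}; from A::=λ we get {λ}. So FIRST(A) = {λ, else, end, id, int, num}.
FOLLOW(S) includes $ since S is the start symbol.
FOLLOW(S): in S::=A S Q, S is followed by Q with FIRST {λ, else, end, id, int, num}; in S::=A S Q, the suffix after S is nullable (adds nothing new); in L::=S, the suffix after S is empty, so FOLLOW(S) ⊇ FOLLOW(L) = {$, else, end, id, int, num}; in Q::=S, the suffix after S is empty, so FOLLOW(S) ⊇ FOLLOW(Q) = {$, else, end, id, int, num}. Thus FOLLOW(S) = {$, else, end, id, int, num}.
FOLLOW(L): in S::=L Q, L is followed by Q with FIRST {λ, else, end, id, int, num}; in S::=L Q, the suffix after L is nullable, so FOLLOW(L) ⊇ FOLLOW(S) = {$, else, end, id, int, num}; in S::=int L Q A, L is followed by Q A with FIRST {λ, else, end, id, int, num}; in S::=int L Q A, the suffix after L is nullable, so FOLLOW(L) ⊇ FOLLOW(S) = {$, else, end, id, int, num}; in L::=num num L, the suffix after L is empty (adds nothing new); in L::=id int L, the suffix after L is empty (adds nothing new); in A::=L else A end, L is followed by else A end with FIRST {else}. Thus FOLLOW(L) = {$, else, end, id, int, num}.
FOLLOW(Q): in S::=L Q, the suffix after Q is empty, so FOLLOW(Q) ⊇ FOLLOW(S) = {$, else, end, id, int, num}; in S::=A S Q, the suffix after Q is empty, so FOLLOW(Q) ⊇ FOLLOW(S) = {$, else, end, id, int, num}; in S::=int L Q A, Q is followed by A with FIRST {λ, else, end, id, int, num}; in S::=int L Q A, the suffix after Q is nullable, so FOLLOW(Q) ⊇ FOLLOW(S) = {$, else, end, id, int, num}. Thus FOLLOW(Q) = {$, else, end, id, int, num}.
FOLLOW(A): in S::=A S Q, A is followed by S Q with FIRST {λ, else, end, id, int, num}; in S::=A S Q, the suffix after A is nullable, so FOLLOW(A) ⊇ FOLLOW(S) = {$, else, end, id, int, num}; in S::=int L Q A, the suffix after A is empty, so FOLLOW(A) ⊇ FOLLOW(S) = {$, else, end, id, int, num}; in A::=L else A end, A is followed by end with FIRST {end}. Thus FOLLOW(A) = {$, else, end, id, int, num}.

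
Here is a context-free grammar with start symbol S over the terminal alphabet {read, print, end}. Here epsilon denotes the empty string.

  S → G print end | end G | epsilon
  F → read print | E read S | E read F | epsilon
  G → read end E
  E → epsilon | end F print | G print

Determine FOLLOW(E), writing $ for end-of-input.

FIRST(G) = {read}
FIRST(S) = {epsilon, end, read}  (via G print end)
FIRST(E) = {epsilon, end, read}  (via G print)
FIRST(F) = {epsilon, end, read}  (via E read S, E read F)
FOLLOW(S) includes $ since S is the start symbol.
FOLLOW(F): in F→E read F, the suffix after F is empty (adds nothing new); in E→end F print, F is followed by print with FIRST {print}. Thus FOLLOW(F) = {print}.
FOLLOW(S): in F→E read S, the suffix after S is empty, so FOLLOW(S) ⊇ FOLLOW(F) = {print}. Thus FOLLOW(S) = {$, print}.
FOLLOW(G): in S→G print end, G is followed by print end with FIRST {print}; in S→end G, the suffix after G is empty, so FOLLOW(G) ⊇ FOLLOW(S) = {$, print}; in E→G print, G is followed by print with FIRST {print}. Thus FOLLOW(G) = {$, print}.
FOLLOW(E): in F→E read S, E is followed by read S with FIRST {read}; in F→E read F, E is followed by read F with FIRST {read}; in G→read end E, the suffix after E is empty, so FOLLOW(E) ⊇ FOLLOW(G) = {$, print}. Thus FOLLOW(E) = {$, print, read}.

{$, print, read}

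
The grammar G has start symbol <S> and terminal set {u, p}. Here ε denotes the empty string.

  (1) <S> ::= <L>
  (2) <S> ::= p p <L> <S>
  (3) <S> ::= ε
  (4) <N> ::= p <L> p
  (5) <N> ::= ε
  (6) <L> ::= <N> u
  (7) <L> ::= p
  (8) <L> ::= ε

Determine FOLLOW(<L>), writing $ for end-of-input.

FIRST(<N>): from <N>::=p <L> p we get {p}; from <N>::=ε we get {ε}. So FIRST(<N>) = {ε, p}.
FIRST(<L>): from <L>::=<N> u we get {p, u}; from <L>::=p we get {p}; from <L>::=ε we get {ε}. So FIRST(<L>) = {ε, p, u}.
FIRST(<S>): from <S>::=<L> we get {ε, p, u}; from <S>::=p p <L> <S> we get {p}; from <S>::=ε we get {ε}. So FIRST(<S>) = {ε, p, u}.
FOLLOW(<S>) includes $ since <S> is the start symbol.
FOLLOW(<S>): in <S>::=p p <L> <S>, the suffix after <S> is empty (adds nothing new). Thus FOLLOW(<S>) = {$}.
FOLLOW(<N>): in <L>::=<N> u, <N> is followed by u with FIRST {u}. Thus FOLLOW(<N>) = {u}.
FOLLOW(<L>): in <S>::=<L>, the suffix after <L> is empty, so FOLLOW(<L>) ⊇ FOLLOW(<S>) = {$}; in <S>::=p p <L> <S>, <L> is followed by <S> with FIRST {ε, p, u}; in <S>::=p p <L> <S>, the suffix after <L> is nullable, so FOLLOW(<L>) ⊇ FOLLOW(<S>) = {$}; in <N>::=p <L> p, <L> is followed by p with FIRST {p}. Thus FOLLOW(<L>) = {$, p, u}.

{$, p, u}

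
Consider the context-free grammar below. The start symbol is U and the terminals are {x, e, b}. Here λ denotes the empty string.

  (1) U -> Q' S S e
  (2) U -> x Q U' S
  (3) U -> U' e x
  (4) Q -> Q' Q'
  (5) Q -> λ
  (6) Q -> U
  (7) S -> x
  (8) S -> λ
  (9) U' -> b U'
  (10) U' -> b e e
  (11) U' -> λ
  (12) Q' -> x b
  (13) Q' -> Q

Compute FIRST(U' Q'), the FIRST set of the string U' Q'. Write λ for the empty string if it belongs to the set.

FIRST(S): from S->x we get {x}; from S->λ we get {λ}. So FIRST(S) = {λ, x}.
FIRST(U'): from U'->b U' we get {b}; from U'->b e e we get {b}; from U'->λ we get {λ}. So FIRST(U') = {λ, b}.
FIRST(U): from U->Q' S S e we get {b, e, x}; from U->x Q U' S we get {x}; from U->U' e x we get {b, e}. So FIRST(U) = {b, e, x}.
FIRST(Q): from Q->Q' Q' we get {λ, b, e, x}; from Q->λ we get {λ}; from Q->U we get {b, e, x}. So FIRST(Q) = {λ, b, e, x}.
FIRST(Q'): from Q'->x b we get {x}; from Q'->Q we get {λ, b, e, x}. So FIRST(Q') = {λ, b, e, x}.
FIRST(U' Q'): take FIRST of each symbol in turn, carrying on past any symbol whose FIRST contains λ; result {λ, b, e, x}.

{λ, b, e, x}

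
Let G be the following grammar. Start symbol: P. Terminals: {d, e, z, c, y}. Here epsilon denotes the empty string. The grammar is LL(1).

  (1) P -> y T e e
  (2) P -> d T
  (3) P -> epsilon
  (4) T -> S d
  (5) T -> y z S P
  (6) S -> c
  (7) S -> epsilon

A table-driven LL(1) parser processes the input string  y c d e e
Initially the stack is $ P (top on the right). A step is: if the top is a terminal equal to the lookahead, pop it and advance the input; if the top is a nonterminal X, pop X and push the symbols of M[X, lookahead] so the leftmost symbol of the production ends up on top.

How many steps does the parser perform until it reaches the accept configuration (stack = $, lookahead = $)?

8

step 1: stack=$ P  input=y c d e e $  — expand P -> y T e e
step 2: stack=$ e e T y  input=y c d e e $  — match y
step 3: stack=$ e e T  input=c d e e $  — expand T -> S d
step 4: stack=$ e e d S  input=c d e e $  — expand S -> c
step 5: stack=$ e e d c  input=c d e e $  — match c
step 6: stack=$ e e d  input=d e e $  — match d
step 7: stack=$ e e  input=e e $  — match e
step 8: stack=$ e  input=e $  — match e
Accept reached after 8 steps.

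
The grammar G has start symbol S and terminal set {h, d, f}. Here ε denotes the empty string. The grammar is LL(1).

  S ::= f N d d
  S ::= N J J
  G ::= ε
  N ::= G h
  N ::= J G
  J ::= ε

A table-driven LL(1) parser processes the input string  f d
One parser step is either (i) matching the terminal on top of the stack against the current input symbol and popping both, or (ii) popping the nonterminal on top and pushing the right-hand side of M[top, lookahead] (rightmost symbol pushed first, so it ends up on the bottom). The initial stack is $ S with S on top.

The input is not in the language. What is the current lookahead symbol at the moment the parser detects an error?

$

step 1: stack=$ S  input=f d $  — expand S ::= f N d d
step 2: stack=$ d d N f  input=f d $  — match f
step 3: stack=$ d d N  input=d $  — expand N ::= J G
step 4: stack=$ d d G J  input=d $  — expand J ::= ε
step 5: stack=$ d d G  input=d $  — expand G ::= ε
step 6: stack=$ d d  input=d $  — match d
step 7: stack=$ d  input=$  — error: top is terminal d but lookahead is $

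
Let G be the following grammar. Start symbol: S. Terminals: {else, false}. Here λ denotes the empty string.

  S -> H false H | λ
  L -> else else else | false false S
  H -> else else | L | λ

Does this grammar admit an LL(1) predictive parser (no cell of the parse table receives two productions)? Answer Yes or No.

No

FIRST(S) = {λ, else, false}
FIRST(L) = {else, false}
FIRST(H) = {λ, else, false}
FOLLOW(S) = {$, false}
FOLLOW(L) = {$, false}
FOLLOW(H) = {$, false}
Cell M[H, else] receives both H -> else else and H -> L — the grammar is not LL(1).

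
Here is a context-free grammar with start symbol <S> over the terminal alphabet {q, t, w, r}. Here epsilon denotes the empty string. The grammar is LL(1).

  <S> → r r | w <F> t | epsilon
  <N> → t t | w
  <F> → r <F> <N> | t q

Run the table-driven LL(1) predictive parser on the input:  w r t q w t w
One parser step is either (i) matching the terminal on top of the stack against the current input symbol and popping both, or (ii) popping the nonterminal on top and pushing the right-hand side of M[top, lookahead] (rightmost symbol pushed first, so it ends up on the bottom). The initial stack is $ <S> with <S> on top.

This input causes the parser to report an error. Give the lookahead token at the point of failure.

step 1: stack=$ <S>  input=w r t q w t w $  — expand <S> → w <F> t
step 2: stack=$ t <F> w  input=w r t q w t w $  — match w
step 3: stack=$ t <F>  input=r t q w t w $  — expand <F> → r <F> <N>
step 4: stack=$ t <N> <F> r  input=r t q w t w $  — match r
step 5: stack=$ t <N> <F>  input=t q w t w $  — expand <F> → t q
step 6: stack=$ t <N> q t  input=t q w t w $  — match t
step 7: stack=$ t <N> q  input=q w t w $  — match q
step 8: stack=$ t <N>  input=w t w $  — expand <N> → w
step 9: stack=$ t w  input=w t w $  — match w
step 10: stack=$ t  input=t w $  — match t
step 11: stack=$  input=w $  — error: stack empty but input remains

w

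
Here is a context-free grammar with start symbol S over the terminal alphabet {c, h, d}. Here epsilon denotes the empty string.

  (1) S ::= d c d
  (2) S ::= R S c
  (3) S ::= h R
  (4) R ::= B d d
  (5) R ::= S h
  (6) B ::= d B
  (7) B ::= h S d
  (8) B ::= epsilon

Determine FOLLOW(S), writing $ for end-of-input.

FIRST(B) = {epsilon, d, h}
FIRST(S) = {d, h}  (via R S c)
FIRST(R) = {d, h}  (via B d d, S h)
FOLLOW(S) includes $ since S is the start symbol.
FOLLOW(S): in S::=R S c, S is followed by c with FIRST {c}; in R::=S h, S is followed by h with FIRST {h}; in B::=h S d, S is followed by d with FIRST {d}. Thus FOLLOW(S) = {$, c, d, h}.
FOLLOW(R): in S::=R S c, R is followed by S c with FIRST {d, h}; in S::=h R, the suffix after R is empty, so FOLLOW(R) ⊇ FOLLOW(S) = {$, c, d, h}. Thus FOLLOW(R) = {$, c, d, h}.
FOLLOW(B): in R::=B d d, B is followed by d d with FIRST {d}; in B::=d B, the suffix after B is empty (adds nothing new). Thus FOLLOW(B) = {d}.

{$, c, d, h}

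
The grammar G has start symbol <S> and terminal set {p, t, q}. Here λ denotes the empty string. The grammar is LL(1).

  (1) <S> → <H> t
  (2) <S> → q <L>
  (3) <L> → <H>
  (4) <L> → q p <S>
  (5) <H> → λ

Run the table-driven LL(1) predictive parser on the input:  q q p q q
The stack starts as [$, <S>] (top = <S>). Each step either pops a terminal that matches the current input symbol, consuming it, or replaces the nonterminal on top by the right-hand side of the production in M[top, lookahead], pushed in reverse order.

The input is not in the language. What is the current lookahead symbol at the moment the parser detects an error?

$

      Stack      Input        Action
   1  $ <S>      q q p q q $  expand <S> → q <L>
   2  $ <L> q    q q p q q $  match q
   3  $ <L>      q p q q $    expand <L> → q p <S>
   4  $ <S> p q  q p q q $    match q
   5  $ <S> p    p q q $      match p
   6  $ <S>      q q $        expand <S> → q <L>
   7  $ <L> q    q q $        match q
   8  $ <L>      q $          expand <L> → q p <S>
   9  $ <S> p q  q $          match q
  10  $ <S> p    $            error: top is terminal p but lookahead is $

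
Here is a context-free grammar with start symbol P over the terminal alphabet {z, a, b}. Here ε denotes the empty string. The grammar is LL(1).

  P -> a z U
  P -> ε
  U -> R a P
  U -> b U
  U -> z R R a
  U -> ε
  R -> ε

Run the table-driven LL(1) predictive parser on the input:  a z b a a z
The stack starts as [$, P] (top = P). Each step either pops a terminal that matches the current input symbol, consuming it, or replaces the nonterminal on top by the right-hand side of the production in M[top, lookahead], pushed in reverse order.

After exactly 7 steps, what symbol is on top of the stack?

step 1: stack=$ P  input=a z b a a z $  — expand P -> a z U
step 2: stack=$ U z a  input=a z b a a z $  — match a
step 3: stack=$ U z  input=z b a a z $  — match z
step 4: stack=$ U  input=b a a z $  — expand U -> b U
step 5: stack=$ U b  input=b a a z $  — match b
step 6: stack=$ U  input=a a z $  — expand U -> R a P
step 7: stack=$ P a R  input=a a z $  — expand R -> ε
Stack after step 7: $ P a (top = a).

a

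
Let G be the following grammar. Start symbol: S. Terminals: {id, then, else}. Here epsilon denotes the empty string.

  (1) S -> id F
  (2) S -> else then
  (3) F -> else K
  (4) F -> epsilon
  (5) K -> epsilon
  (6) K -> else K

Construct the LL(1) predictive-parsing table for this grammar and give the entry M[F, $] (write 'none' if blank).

FIRST(S): from S->id F we get {id}; from S->else then we get {else}. So FIRST(S) = {else, id}.
FIRST(F): from F->else K we get {else}; from F->epsilon we get {epsilon}. So FIRST(F) = {epsilon, else}.
FIRST(K): from K->epsilon we get {epsilon}; from K->else K we get {else}. So FIRST(K) = {epsilon, else}.
FOLLOW(S) includes $ since S is the start symbol.
FOLLOW(S): S appears on no right-hand side. Thus FOLLOW(S) = {$}.
FOLLOW(F): in S->id F, the suffix after F is empty, so FOLLOW(F) ⊇ FOLLOW(S) = {$}. Thus FOLLOW(F) = {$}.
For F -> else K: FIRST(else K) = {else}, so it goes in M[F, t] for t ∈ {else}.
For F -> epsilon: FIRST(epsilon) = {epsilon}, so it goes in M[F, t] for t ∈ {}; since epsilon ∈ FIRST, also for every t ∈ FOLLOW(F) = {$}.

F -> epsilon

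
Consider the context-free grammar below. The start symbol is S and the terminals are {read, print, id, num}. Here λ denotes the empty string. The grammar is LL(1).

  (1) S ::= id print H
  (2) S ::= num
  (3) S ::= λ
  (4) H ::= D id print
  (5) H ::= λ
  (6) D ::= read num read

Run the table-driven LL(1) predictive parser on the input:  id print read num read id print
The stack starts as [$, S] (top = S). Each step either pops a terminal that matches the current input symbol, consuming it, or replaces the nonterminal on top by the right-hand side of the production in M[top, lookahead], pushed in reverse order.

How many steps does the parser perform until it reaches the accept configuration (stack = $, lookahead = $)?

step 1: stack=$ S  input=id print read num read id print $  — expand S ::= id print H
step 2: stack=$ H print id  input=id print read num read id print $  — match id
step 3: stack=$ H print  input=print read num read id print $  — match print
step 4: stack=$ H  input=read num read id print $  — expand H ::= D id print
step 5: stack=$ print id D  input=read num read id print $  — expand D ::= read num read
step 6: stack=$ print id read num read  input=read num read id print $  — match read
step 7: stack=$ print id read num  input=num read id print $  — match num
step 8: stack=$ print id read  input=read id print $  — match read
step 9: stack=$ print id  input=id print $  — match id
step 10: stack=$ print  input=print $  — match print
Accept reached after 10 steps.

10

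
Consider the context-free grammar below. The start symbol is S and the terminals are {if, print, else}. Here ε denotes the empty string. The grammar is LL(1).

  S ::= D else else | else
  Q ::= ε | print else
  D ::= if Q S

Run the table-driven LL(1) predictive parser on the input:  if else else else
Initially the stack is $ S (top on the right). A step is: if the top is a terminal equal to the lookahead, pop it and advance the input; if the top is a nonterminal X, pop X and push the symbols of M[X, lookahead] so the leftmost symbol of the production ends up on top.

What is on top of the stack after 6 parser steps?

else

step 1: stack=$ S  input=if else else else $  — expand S ::= D else else
step 2: stack=$ else else D  input=if else else else $  — expand D ::= if Q S
step 3: stack=$ else else S Q if  input=if else else else $  — match if
step 4: stack=$ else else S Q  input=else else else $  — expand Q ::= ε
step 5: stack=$ else else S  input=else else else $  — expand S ::= else
step 6: stack=$ else else else  input=else else else $  — match else
Stack after step 6: $ else else (top = else).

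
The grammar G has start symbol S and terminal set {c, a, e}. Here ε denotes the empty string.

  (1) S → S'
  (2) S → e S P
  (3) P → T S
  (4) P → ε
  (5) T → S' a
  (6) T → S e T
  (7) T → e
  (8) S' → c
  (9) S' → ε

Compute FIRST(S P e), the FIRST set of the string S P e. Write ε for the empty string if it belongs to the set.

{a, c, e}

FIRST(S'): from S'→c we get {c}; from S'→ε we get {ε}. So FIRST(S') = {ε, c}.
FIRST(S): from S→S' we get {ε, c}; from S→e S P we get {e}. So FIRST(S) = {ε, c, e}.
FIRST(T): from T→S' a we get {a, c}; from T→S e T we get {c, e}; from T→e we get {e}. So FIRST(T) = {a, c, e}.
FIRST(P): from P→T S we get {a, c, e}; from P→ε we get {ε}. So FIRST(P) = {ε, a, c, e}.
FIRST(S P e): take FIRST of each symbol in turn, carrying on past any symbol whose FIRST contains ε; result {a, c, e}.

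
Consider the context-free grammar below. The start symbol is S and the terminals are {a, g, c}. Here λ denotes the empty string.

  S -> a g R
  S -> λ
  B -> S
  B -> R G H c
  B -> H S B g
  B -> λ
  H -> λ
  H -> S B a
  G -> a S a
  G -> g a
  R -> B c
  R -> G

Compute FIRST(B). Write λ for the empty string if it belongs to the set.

FIRST(S): from S->a g R we get {a}; from S->λ we get {λ}. So FIRST(S) = {λ, a}.
FIRST(G): from G->a S a we get {a}; from G->g a we get {g}. So FIRST(G) = {a, g}.
FIRST(B): from B->S we get {λ, a}; from B->R G H c we get {a, c, g}; from B->H S B g we get {a, c, g}; from B->λ we get {λ}. So FIRST(B) = {λ, a, c, g}.
FIRST(H): from H->λ we get {λ}; from H->S B a we get {a, c, g}. So FIRST(H) = {λ, a, c, g}.
FIRST(R): from R->B c we get {a, c, g}; from R->G we get {a, g}. So FIRST(R) = {a, c, g}.

{λ, a, c, g}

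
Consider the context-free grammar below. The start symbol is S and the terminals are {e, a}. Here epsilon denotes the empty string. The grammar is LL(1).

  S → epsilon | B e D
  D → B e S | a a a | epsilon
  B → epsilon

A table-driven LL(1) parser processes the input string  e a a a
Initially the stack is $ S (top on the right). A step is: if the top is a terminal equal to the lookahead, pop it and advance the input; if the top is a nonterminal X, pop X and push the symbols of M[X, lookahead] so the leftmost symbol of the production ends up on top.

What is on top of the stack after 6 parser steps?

step 1: stack=$ S  input=e a a a $  — expand S → B e D
step 2: stack=$ D e B  input=e a a a $  — expand B → epsilon
step 3: stack=$ D e  input=e a a a $  — match e
step 4: stack=$ D  input=a a a $  — expand D → a a a
step 5: stack=$ a a a  input=a a a $  — match a
step 6: stack=$ a a  input=a a $  — match a
Stack after step 6: $ a (top = a).

a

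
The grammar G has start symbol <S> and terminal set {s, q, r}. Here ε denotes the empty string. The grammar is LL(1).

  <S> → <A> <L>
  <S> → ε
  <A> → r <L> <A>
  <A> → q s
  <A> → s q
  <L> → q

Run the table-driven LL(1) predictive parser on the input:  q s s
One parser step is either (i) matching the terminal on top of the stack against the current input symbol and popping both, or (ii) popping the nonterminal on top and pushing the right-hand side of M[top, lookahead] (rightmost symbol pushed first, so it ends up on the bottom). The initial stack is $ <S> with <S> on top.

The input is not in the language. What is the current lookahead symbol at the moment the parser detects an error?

     Stack      Input    Action
  1  $ <S>      q s s $  expand <S> → <A> <L>
  2  $ <L> <A>  q s s $  expand <A> → q s
  3  $ <L> s q  q s s $  match q
  4  $ <L> s    s s $    match s
  5  $ <L>      s $      error: M[<L>, s] is empty

s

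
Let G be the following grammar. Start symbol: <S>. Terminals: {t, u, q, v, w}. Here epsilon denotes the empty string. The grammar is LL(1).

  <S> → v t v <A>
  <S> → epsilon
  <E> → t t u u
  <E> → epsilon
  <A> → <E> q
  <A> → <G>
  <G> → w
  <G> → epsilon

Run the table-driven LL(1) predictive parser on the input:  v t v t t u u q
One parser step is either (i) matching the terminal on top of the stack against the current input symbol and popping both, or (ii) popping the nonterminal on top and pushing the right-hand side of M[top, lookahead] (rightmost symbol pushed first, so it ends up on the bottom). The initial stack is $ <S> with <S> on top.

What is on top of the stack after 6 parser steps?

     Stack        Input              Action
  1  $ <S>        v t v t t u u q $  expand <S> → v t v <A>
  2  $ <A> v t v  v t v t t u u q $  match v
  3  $ <A> v t    t v t t u u q $    match t
  4  $ <A> v      v t t u u q $      match v
  5  $ <A>        t t u u q $        expand <A> → <E> q
  6  $ q <E>      t t u u q $        expand <E> → t t u u
Stack after step 6: $ q u u t t (top = t).

t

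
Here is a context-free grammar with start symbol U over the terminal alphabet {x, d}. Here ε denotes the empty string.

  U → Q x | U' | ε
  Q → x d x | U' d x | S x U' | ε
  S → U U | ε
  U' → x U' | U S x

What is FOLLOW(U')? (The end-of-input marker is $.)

FIRST(U) = {ε, x}  (via Q x, U')
FIRST(S) = {ε, x}  (via U U)
FIRST(U') = {x}  (via U S x)
FIRST(Q) = {ε, x}  (via U' d x, S x U')
FOLLOW(U) includes $ since U is the start symbol.
FOLLOW(Q): in U→Q x, Q is followed by x with FIRST {x}. Thus FOLLOW(Q) = {x}.
FOLLOW(S): in Q→S x U', S is followed by x U' with FIRST {x}; in U'→U S x, S is followed by x with FIRST {x}. Thus FOLLOW(S) = {x}.
FOLLOW(U): in S→U U (occurrence 1), U is followed by U with FIRST {ε, x}; in S→U U (occurrence 1), the suffix after U is nullable, so FOLLOW(U) ⊇ FOLLOW(S) = {x}; in S→U U (occurrence 2), the suffix after U is empty, so FOLLOW(U) ⊇ FOLLOW(S) = {x}; in U'→U S x, U is followed by S x with FIRST {x}. Thus FOLLOW(U) = {$, x}.
FOLLOW(U'): in U→U', the suffix after U' is empty, so FOLLOW(U') ⊇ FOLLOW(U) = {$, x}; in Q→U' d x, U' is followed by d x with FIRST {d}; in Q→S x U', the suffix after U' is empty, so FOLLOW(U') ⊇ FOLLOW(Q) = {x}; in U'→x U', the suffix after U' is empty (adds nothing new). Thus FOLLOW(U') = {$, d, x}.

{$, d, x}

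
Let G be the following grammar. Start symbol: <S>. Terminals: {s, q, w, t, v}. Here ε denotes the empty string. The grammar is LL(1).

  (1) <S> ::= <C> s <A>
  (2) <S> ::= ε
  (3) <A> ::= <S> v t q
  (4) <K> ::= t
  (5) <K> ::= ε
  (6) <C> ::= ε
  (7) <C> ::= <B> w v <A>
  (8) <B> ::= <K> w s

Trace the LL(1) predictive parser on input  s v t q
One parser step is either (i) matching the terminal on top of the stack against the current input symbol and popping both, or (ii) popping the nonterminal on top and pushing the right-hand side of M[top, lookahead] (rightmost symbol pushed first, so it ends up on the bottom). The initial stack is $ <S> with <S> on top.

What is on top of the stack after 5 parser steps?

v

step 1: stack=$ <S>  input=s v t q $  — expand <S> ::= <C> s <A>
step 2: stack=$ <A> s <C>  input=s v t q $  — expand <C> ::= ε
step 3: stack=$ <A> s  input=s v t q $  — match s
step 4: stack=$ <A>  input=v t q $  — expand <A> ::= <S> v t q
step 5: stack=$ q t v <S>  input=v t q $  — expand <S> ::= ε
Stack after step 5: $ q t v (top = v).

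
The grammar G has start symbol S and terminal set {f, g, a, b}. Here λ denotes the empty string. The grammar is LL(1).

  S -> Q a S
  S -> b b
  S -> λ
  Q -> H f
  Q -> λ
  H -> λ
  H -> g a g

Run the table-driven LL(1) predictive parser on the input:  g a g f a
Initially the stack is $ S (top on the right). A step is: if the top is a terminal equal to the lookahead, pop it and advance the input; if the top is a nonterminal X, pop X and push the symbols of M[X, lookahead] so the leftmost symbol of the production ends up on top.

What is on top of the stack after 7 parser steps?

step 1: stack=$ S  input=g a g f a $  — expand S -> Q a S
step 2: stack=$ S a Q  input=g a g f a $  — expand Q -> H f
step 3: stack=$ S a f H  input=g a g f a $  — expand H -> g a g
step 4: stack=$ S a f g a g  input=g a g f a $  — match g
step 5: stack=$ S a f g a  input=a g f a $  — match a
step 6: stack=$ S a f g  input=g f a $  — match g
step 7: stack=$ S a f  input=f a $  — match f
Stack after step 7: $ S a (top = a).

a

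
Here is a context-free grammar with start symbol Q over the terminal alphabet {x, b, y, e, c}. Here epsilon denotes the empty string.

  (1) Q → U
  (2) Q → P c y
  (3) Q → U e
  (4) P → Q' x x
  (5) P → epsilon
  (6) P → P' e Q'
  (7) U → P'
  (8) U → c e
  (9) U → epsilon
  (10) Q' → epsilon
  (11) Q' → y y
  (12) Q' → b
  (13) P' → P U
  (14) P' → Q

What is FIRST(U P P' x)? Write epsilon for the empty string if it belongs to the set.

FIRST(Q') = {epsilon, b, y}
FIRST(Q) = {epsilon, b, c, e, x, y}  (via U, P c y, U e)
FIRST(P) = {epsilon, b, c, e, x, y}  (via Q' x x, P' e Q')
FIRST(U) = {epsilon, b, c, e, x, y}  (via P')
FIRST(P') = {epsilon, b, c, e, x, y}  (via P U, Q)
FIRST(U P P' x): take FIRST of each symbol in turn, carrying on past any symbol whose FIRST contains epsilon; result {b, c, e, x, y}.

{b, c, e, x, y}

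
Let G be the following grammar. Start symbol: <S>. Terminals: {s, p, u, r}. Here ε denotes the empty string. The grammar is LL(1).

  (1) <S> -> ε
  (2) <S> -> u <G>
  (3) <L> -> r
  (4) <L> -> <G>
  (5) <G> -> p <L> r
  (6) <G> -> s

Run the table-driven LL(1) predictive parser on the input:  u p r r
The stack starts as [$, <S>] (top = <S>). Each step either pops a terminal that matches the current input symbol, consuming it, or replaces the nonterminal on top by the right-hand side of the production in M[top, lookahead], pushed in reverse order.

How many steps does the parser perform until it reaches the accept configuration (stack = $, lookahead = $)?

     Stack      Input      Action
  1  $ <S>      u p r r $  expand <S> -> u <G>
  2  $ <G> u    u p r r $  match u
  3  $ <G>      p r r $    expand <G> -> p <L> r
  4  $ r <L> p  p r r $    match p
  5  $ r <L>    r r $      expand <L> -> r
  6  $ r r      r r $      match r
  7  $ r        r $        match r
Accept reached after 7 steps.

7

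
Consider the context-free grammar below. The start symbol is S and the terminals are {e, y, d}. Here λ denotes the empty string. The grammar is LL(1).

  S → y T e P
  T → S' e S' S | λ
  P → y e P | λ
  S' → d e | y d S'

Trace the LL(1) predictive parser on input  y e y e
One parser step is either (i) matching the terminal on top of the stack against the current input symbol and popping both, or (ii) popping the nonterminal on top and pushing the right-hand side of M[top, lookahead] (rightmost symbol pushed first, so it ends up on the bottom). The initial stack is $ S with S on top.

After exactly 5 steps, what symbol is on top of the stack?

     Stack      Input      Action
  1  $ S        y e y e $  expand S → y T e P
  2  $ P e T y  y e y e $  match y
  3  $ P e T    e y e $    expand T → λ
  4  $ P e      e y e $    match e
  5  $ P        y e $      expand P → y e P
Stack after step 5: $ P e y (top = y).

y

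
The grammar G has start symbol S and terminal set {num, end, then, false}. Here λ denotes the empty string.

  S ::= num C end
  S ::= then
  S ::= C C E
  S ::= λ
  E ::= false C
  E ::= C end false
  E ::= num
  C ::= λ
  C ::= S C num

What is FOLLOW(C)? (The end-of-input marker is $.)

FIRST(S): from S::=num C end we get {num}; from S::=then we get {then}; from S::=C C E we get {end, false, num, then}; from S::=λ we get {λ}. So FIRST(S) = {λ, end, false, num, then}.
FIRST(C): from C::=λ we get {λ}; from C::=S C num we get {end, false, num, then}. So FIRST(C) = {λ, end, false, num, then}.
FIRST(E): from E::=false C we get {false}; from E::=C end false we get {end, false, num, then}; from E::=num we get {num}. So FIRST(E) = {end, false, num, then}.
FOLLOW(S) includes $ since S is the start symbol.
FOLLOW(S): in C::=S C num, S is followed by C num with FIRST {end, false, num, then}. Thus FOLLOW(S) = {$, end, false, num, then}.
FOLLOW(E): in S::=C C E, the suffix after E is empty, so FOLLOW(E) ⊇ FOLLOW(S) = {$, end, false, num, then}. Thus FOLLOW(E) = {$, end, false, num, then}.
FOLLOW(C): in S::=num C end, C is followed by end with FIRST {end}; in S::=C C E (occurrence 1), C is followed by C E with FIRST {end, false, num, then}; in S::=C C E (occurrence 2), C is followed by E with FIRST {end, false, num, then}; in E::=false C, the suffix after C is empty, so FOLLOW(C) ⊇ FOLLOW(E) = {$, end, false, num, then}; in E::=C end false, C is followed by end false with FIRST {end}; in C::=S C num, C is followed by num with FIRST {num}. Thus FOLLOW(C) = {$, end, false, num, then}.

{$, end, false, num, then}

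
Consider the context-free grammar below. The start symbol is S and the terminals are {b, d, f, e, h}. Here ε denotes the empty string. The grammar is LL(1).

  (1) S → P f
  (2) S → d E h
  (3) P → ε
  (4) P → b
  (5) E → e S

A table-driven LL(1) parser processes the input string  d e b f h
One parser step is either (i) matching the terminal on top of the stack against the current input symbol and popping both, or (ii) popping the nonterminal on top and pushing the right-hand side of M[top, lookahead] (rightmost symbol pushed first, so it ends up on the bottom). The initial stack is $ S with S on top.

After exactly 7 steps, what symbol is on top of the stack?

step 1: stack=$ S  input=d e b f h $  — expand S → d E h
step 2: stack=$ h E d  input=d e b f h $  — match d
step 3: stack=$ h E  input=e b f h $  — expand E → e S
step 4: stack=$ h S e  input=e b f h $  — match e
step 5: stack=$ h S  input=b f h $  — expand S → P f
step 6: stack=$ h f P  input=b f h $  — expand P → b
step 7: stack=$ h f b  input=b f h $  — match b
Stack after step 7: $ h f (top = f).

f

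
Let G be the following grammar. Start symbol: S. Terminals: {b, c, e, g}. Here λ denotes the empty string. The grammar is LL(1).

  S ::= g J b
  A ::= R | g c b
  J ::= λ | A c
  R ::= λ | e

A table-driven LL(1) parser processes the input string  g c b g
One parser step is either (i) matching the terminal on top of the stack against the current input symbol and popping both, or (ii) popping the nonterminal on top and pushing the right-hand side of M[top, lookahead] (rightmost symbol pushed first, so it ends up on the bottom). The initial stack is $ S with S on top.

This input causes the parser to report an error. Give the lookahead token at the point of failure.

g

step 1: stack=$ S  input=g c b g $  — expand S ::= g J b
step 2: stack=$ b J g  input=g c b g $  — match g
step 3: stack=$ b J  input=c b g $  — expand J ::= A c
step 4: stack=$ b c A  input=c b g $  — expand A ::= R
step 5: stack=$ b c R  input=c b g $  — expand R ::= λ
step 6: stack=$ b c  input=c b g $  — match c
step 7: stack=$ b  input=b g $  — match b
step 8: stack=$  input=g $  — error: stack empty but input remains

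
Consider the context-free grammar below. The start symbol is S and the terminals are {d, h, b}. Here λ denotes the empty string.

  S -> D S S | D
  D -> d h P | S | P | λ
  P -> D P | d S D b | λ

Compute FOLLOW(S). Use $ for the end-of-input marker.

{$, b, d}

FIRST(S) = {λ, d}  (via D S S, D)
FIRST(D) = {λ, d}  (via S, P)
FIRST(P) = {λ, d}  (via D P)
FOLLOW(S) includes $ since S is the start symbol.
FOLLOW(S): in S->D S S (occurrence 1), S is followed by S with FIRST {λ, d}; in S->D S S (occurrence 1), the suffix after S is nullable (adds nothing new); in S->D S S (occurrence 2), the suffix after S is empty (adds nothing new); in D->S, the suffix after S is empty, so FOLLOW(S) ⊇ FOLLOW(D) = {$, b, d}; in P->d S D b, S is followed by D b with FIRST {b, d}. Thus FOLLOW(S) = {$, b, d}.
FOLLOW(D): in S->D S S, D is followed by S S with FIRST {λ, d}; in S->D S S, the suffix after D is nullable, so FOLLOW(D) ⊇ FOLLOW(S) = {$, b, d}; in S->D, the suffix after D is empty, so FOLLOW(D) ⊇ FOLLOW(S) = {$, b, d}; in P->D P, D is followed by P with FIRST {λ, d}; in P->D P, the suffix after D is nullable, so FOLLOW(D) ⊇ FOLLOW(P) = {$, b, d}; in P->d S D b, D is followed by b with FIRST {b}. Thus FOLLOW(D) = {$, b, d}.
FOLLOW(P): in D->d h P, the suffix after P is empty, so FOLLOW(P) ⊇ FOLLOW(D) = {$, b, d}; in D->P, the suffix after P is empty, so FOLLOW(P) ⊇ FOLLOW(D) = {$, b, d}; in P->D P, the suffix after P is empty (adds nothing new). Thus FOLLOW(P) = {$, b, d}.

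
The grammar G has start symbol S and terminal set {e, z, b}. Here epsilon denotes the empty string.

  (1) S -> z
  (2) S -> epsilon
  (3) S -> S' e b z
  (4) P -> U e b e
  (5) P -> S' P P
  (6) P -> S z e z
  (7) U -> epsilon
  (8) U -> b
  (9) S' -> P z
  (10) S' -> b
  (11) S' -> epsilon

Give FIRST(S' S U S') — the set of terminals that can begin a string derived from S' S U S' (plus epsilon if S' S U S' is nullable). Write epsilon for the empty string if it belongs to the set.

FIRST(U) = {epsilon, b}
FIRST(S) = {epsilon, b, e, z}  (via S' e b z)
FIRST(P) = {b, e, z}  (via U e b e, S' P P, S z e z)
FIRST(S') = {epsilon, b, e, z}  (via P z)
FIRST(S' S U S'): take FIRST of each symbol in turn, carrying on past any symbol whose FIRST contains epsilon; result {epsilon, b, e, z}.

{epsilon, b, e, z}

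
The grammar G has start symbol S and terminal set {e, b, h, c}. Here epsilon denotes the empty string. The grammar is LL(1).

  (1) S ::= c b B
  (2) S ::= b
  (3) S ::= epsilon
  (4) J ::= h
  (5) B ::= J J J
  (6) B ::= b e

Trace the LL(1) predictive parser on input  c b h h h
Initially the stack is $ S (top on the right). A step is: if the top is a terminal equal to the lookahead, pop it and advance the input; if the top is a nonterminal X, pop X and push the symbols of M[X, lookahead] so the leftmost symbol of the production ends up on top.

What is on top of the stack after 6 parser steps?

J

     Stack    Input        Action
  1  $ S      c b h h h $  expand S ::= c b B
  2  $ B b c  c b h h h $  match c
  3  $ B b    b h h h $    match b
  4  $ B      h h h $      expand B ::= J J J
  5  $ J J J  h h h $      expand J ::= h
  6  $ J J h  h h h $      match h
Stack after step 6: $ J J (top = J).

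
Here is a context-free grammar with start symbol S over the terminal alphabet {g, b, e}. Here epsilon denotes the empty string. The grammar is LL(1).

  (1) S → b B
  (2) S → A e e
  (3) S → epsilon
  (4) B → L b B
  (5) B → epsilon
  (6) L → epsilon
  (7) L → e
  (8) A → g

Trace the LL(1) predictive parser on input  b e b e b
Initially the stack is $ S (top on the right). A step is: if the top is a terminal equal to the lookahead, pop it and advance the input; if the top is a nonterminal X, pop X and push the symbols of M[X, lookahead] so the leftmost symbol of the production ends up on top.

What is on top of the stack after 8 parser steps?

e

     Stack    Input        Action
  1  $ S      b e b e b $  expand S → b B
  2  $ B b    b e b e b $  match b
  3  $ B      e b e b $    expand B → L b B
  4  $ B b L  e b e b $    expand L → e
  5  $ B b e  e b e b $    match e
  6  $ B b    b e b $      match b
  7  $ B      e b $        expand B → L b B
  8  $ B b L  e b $        expand L → e
Stack after step 8: $ B b e (top = e).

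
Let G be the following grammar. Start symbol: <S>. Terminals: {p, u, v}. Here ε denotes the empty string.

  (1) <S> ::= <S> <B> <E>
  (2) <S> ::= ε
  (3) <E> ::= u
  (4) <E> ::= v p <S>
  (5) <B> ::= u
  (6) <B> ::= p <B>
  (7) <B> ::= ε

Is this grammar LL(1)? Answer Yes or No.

FIRST(<S>) = {ε, p, u, v}
FIRST(<E>) = {u, v}
FIRST(<B>) = {ε, p, u}
FOLLOW(<S>) = {$, p, u, v}
FOLLOW(<E>) = {$, p, u, v}
FOLLOW(<B>) = {u, v}
Cell M[<B>, u] receives both <B> ::= u and <B> ::= ε — the grammar is not LL(1).

No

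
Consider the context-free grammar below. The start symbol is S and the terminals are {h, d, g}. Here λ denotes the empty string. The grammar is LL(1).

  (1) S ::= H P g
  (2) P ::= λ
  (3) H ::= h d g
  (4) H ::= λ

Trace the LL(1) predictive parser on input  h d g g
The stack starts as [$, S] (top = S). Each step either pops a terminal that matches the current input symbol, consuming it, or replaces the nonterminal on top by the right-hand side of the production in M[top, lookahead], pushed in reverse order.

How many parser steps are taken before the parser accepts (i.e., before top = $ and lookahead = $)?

7

step 1: stack=$ S  input=h d g g $  — expand S ::= H P g
step 2: stack=$ g P H  input=h d g g $  — expand H ::= h d g
step 3: stack=$ g P g d h  input=h d g g $  — match h
step 4: stack=$ g P g d  input=d g g $  — match d
step 5: stack=$ g P g  input=g g $  — match g
step 6: stack=$ g P  input=g $  — expand P ::= λ
step 7: stack=$ g  input=g $  — match g
Accept reached after 7 steps.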